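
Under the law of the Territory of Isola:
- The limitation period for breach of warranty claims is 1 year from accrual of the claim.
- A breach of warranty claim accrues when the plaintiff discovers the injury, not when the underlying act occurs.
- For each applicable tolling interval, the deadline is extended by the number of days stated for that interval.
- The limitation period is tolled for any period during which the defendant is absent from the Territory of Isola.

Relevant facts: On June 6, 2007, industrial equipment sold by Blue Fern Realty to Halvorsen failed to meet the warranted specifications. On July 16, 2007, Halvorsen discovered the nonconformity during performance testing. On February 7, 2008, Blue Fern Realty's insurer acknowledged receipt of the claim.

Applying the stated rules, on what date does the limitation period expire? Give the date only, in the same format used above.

Under the discovery rule, the claim accrued on July 16, 2007, when Halvorsen discovered the injury — not on the June 6, 2007 date of the underlying act.
1 year from July 16, 2007 is July 16, 2008.
Nothing else in the chronology tolls or restarts the period.

July 16, 2008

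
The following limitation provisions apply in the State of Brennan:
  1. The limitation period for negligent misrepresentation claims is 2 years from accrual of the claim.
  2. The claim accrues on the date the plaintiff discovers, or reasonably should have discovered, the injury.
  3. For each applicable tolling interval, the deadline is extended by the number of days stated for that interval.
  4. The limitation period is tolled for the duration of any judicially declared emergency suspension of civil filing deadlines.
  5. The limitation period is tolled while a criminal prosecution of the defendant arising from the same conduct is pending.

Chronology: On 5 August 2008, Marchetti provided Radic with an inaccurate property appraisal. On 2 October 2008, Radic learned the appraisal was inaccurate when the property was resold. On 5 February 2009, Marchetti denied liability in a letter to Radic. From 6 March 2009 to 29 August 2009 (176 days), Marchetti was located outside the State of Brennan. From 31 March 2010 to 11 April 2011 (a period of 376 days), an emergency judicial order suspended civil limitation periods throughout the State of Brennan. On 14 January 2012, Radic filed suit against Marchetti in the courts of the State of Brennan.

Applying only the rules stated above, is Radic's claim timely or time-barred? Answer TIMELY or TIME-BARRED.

The claim did not accrue until Radic discovered the injury on 2 October 2008; the 5 August 2008 act date does not start the clock under the stated rule.
2 years from 2 October 2008 is 2 October 2010.
The period was tolled for 376 days by the emergency suspension of filing deadlines (31 March 2010 to 11 April 2011), pushing the deadline to 13 October 2011.
No stated provision tolls the period for the defendant's absence, so the interval from 6 March 2009 to 29 August 2009 has no effect on the deadline.
None of the other events listed affects the running of the period under the stated rules.
The 14 January 2012 filing falls after the 13 October 2011 deadline; the claim is time-barred.

TIME-BARRED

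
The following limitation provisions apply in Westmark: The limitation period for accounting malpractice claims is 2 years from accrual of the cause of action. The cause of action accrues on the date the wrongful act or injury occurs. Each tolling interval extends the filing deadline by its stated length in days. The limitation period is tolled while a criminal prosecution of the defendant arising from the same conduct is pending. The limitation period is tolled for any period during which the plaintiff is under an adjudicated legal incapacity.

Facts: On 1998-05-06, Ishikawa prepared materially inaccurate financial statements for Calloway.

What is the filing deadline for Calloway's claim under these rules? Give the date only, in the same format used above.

2000-05-06

The limitation period began to run on 1998-05-06.
Adding the 2 years base period to 1998-05-06 gives a deadline of 2000-05-06, before any tolling.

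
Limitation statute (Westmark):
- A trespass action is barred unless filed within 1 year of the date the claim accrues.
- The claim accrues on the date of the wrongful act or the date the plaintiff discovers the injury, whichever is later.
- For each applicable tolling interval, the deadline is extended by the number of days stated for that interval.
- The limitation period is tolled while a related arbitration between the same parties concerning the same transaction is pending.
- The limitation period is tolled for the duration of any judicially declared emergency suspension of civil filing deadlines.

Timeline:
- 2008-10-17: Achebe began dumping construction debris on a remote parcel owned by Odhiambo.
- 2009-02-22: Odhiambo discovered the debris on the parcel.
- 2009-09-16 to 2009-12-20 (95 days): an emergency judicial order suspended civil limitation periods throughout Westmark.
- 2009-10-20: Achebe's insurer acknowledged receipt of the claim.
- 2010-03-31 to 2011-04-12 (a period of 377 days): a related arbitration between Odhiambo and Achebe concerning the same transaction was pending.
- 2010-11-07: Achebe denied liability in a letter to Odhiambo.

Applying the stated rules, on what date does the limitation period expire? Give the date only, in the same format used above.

2011-06-09

Because discovery on 2009-02-22 post-dates the 2008-10-17 act, accrual under the later-of rule falls on 2009-02-22.
1 year from 2009-02-22 is 2010-02-22.
The emergency suspension of filing deadlines from 2009-09-16 to 2009-12-20 tolled the period for 95 days, extending the deadline to 2010-05-28.
The period was tolled for 377 days by the pending related arbitration (2010-03-31 to 2011-04-12), pushing the deadline to 2011-06-09.
The other events in the timeline have no effect on the limitation period under the stated rules.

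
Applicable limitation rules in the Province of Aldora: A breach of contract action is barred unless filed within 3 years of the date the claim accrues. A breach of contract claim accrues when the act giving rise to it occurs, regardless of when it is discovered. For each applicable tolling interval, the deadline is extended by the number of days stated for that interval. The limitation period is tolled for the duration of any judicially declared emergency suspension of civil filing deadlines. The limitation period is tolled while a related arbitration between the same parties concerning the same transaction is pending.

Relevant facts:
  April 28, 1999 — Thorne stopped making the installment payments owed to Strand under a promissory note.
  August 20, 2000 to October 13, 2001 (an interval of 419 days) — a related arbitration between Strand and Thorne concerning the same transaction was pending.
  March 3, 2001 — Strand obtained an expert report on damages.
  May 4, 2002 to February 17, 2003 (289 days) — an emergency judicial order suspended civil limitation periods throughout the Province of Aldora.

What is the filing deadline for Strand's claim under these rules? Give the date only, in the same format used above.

April 5, 2004

The claim accrued on April 28, 1999, the date of the act.
The untolled deadline — 3 years after April 28, 1999 — is April 28, 2002.
The pending related arbitration from August 20, 2000 to October 13, 2001 tolled the period for 419 days, extending the deadline to June 21, 2003.
The emergency suspension of filing deadlines from May 4, 2002 to February 17, 2003 tolled the period for 289 days, extending the deadline to April 5, 2004.
The other events in the timeline have no effect on the limitation period under the stated rules.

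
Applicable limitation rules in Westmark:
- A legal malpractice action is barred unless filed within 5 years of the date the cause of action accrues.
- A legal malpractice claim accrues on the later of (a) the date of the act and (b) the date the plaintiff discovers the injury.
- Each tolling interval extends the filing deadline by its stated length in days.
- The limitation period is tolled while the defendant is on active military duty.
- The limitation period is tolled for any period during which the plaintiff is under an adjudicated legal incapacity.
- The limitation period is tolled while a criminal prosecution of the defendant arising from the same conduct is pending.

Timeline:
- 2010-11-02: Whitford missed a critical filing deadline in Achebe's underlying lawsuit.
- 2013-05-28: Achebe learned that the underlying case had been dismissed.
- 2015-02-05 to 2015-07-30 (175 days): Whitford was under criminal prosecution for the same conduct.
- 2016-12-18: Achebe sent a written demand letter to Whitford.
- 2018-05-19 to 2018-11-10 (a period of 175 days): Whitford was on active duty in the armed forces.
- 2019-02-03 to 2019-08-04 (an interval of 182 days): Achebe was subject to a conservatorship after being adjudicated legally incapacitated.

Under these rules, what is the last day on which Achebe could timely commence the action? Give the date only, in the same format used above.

2019-11-11

Because discovery on 2013-05-28 post-dates the 2010-11-02 act, accrual under the later-of rule falls on 2013-05-28.
The untolled deadline — 5 years after 2013-05-28 — is 2018-05-28.
The period was tolled for 175 days by the pending criminal prosecution (2015-02-05 to 2015-07-30), pushing the deadline to 2018-11-19.
The period was tolled for 175 days by the defendant's active military service (2018-05-19 to 2018-11-10), pushing the deadline to 2019-05-13.
The period was tolled for 182 days by the plaintiff's legal incapacity (2019-02-03 to 2019-08-04), pushing the deadline to 2019-11-11.
The other events in the timeline have no effect on the limitation period under the stated rules.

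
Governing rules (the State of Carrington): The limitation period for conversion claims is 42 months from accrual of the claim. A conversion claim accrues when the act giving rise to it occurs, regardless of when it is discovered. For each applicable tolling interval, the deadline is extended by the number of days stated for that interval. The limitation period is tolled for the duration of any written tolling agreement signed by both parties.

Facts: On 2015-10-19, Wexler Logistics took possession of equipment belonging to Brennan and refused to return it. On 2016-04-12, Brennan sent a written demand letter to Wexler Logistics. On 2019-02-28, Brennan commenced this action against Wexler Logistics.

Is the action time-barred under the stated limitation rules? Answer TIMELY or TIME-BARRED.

The claim accrued on 2015-10-19, the date of the act.
Adding the 42 months base period to 2015-10-19 gives a deadline of 2019-04-19, before any tolling.
Nothing else in the chronology tolls or restarts the period.
Filing on 2019-02-28 beat the 2019-04-19 deadline — the action is timely.

TIMELY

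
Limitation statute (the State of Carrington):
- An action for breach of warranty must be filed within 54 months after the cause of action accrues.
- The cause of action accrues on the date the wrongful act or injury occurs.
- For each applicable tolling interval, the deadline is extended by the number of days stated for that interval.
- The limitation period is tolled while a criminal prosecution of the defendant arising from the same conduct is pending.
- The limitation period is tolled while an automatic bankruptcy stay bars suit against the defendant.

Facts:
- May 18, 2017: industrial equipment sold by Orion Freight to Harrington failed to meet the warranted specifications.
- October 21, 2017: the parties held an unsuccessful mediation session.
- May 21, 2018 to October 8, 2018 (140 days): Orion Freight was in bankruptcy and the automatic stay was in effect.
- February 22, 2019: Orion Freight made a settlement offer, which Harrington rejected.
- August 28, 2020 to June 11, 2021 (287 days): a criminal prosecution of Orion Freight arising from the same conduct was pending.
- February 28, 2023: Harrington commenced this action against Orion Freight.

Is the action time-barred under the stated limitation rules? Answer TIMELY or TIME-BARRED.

TIME-BARRED

The claim accrued on May 18, 2017, when the wrongful act occurred.
Adding the 54 months base period to May 18, 2017 gives a deadline of November 18, 2021, before any tolling.
The automatic bankruptcy stay from May 21, 2018 to October 8, 2018 tolled the period for 140 days, extending the deadline to April 7, 2022.
The period was tolled for 287 days by the pending criminal prosecution (August 28, 2020 to June 11, 2021), pushing the deadline to January 19, 2023.
The other events in the timeline have no effect on the limitation period under the stated rules.
The February 28, 2023 filing falls after the January 19, 2023 deadline; the claim is time-barred.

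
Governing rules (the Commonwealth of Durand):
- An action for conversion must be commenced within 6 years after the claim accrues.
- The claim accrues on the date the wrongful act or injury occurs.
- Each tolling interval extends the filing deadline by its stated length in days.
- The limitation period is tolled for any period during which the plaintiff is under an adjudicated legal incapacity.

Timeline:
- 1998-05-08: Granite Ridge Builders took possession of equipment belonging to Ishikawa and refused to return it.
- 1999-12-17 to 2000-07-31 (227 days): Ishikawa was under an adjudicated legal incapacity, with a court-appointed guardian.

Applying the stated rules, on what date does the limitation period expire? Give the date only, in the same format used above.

The claim accrued on 1998-05-08, when the wrongful act occurred.
6 years from 1998-05-08 is 2004-05-08.
The period was tolled for 227 days by the plaintiff's legal incapacity (1999-12-17 to 2000-07-31), pushing the deadline to 2004-12-21.

2004-12-21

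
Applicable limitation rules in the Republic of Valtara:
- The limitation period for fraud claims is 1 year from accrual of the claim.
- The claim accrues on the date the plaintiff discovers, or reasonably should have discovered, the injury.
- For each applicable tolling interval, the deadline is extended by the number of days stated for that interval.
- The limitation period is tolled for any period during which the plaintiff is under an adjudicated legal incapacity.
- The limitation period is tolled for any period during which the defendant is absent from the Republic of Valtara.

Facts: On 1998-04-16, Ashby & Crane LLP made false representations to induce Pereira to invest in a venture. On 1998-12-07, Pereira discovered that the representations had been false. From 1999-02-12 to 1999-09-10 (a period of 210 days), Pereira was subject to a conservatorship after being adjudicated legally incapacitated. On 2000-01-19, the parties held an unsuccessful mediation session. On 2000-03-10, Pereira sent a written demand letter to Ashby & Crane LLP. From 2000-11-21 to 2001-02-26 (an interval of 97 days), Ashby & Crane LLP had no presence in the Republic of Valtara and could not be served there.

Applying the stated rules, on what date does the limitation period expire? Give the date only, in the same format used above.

2000-07-04

Under the discovery rule, the claim accrued on 1998-12-07, when Pereira discovered the injury — not on the 1998-04-16 date of the underlying act.
The untolled deadline — 1 year after 1998-12-07 — is 1999-12-07.
The plaintiff's legal incapacity from 1999-02-12 to 1999-09-10 tolled the period for 210 days, extending the deadline to 2000-07-04.
The defendant's absence from the jurisdiction starting 2000-11-21 came too late — the period had run on 2000-07-04 — and so does not extend the deadline.
None of the other events listed affects the running of the period under the stated rules.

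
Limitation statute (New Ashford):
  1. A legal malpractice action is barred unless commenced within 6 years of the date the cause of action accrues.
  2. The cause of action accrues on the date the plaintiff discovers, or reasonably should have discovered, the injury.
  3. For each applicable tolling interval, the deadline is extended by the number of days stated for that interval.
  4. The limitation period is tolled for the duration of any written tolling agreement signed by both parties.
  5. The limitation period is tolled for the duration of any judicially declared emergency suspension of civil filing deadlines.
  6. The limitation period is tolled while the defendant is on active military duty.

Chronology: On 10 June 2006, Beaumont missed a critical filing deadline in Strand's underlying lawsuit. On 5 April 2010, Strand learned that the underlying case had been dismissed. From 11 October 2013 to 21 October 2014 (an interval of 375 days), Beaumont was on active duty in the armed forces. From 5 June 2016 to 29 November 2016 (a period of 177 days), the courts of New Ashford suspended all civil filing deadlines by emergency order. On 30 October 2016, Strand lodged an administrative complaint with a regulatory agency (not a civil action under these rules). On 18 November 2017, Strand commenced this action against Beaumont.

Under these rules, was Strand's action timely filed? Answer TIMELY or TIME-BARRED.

Accrual is tied to discovery, so the period began on 5 April 2010 rather than on 10 June 2006 when the act occurred.
The untolled deadline — 6 years after 5 April 2010 — is 5 April 2016.
The period was tolled for 375 days by the defendant's active military service (11 October 2013 to 21 October 2014), pushing the deadline to 15 April 2017.
Because the emergency suspension of filing deadlines ran from 5 June 2016 to 29 November 2016, the deadline is extended by 177 days to 9 October 2017.
Nothing else in the chronology tolls or restarts the period.
Strand filed on 18 November 2017, after the 9 October 2017 deadline, so the action is time-barred.

TIME-BARRED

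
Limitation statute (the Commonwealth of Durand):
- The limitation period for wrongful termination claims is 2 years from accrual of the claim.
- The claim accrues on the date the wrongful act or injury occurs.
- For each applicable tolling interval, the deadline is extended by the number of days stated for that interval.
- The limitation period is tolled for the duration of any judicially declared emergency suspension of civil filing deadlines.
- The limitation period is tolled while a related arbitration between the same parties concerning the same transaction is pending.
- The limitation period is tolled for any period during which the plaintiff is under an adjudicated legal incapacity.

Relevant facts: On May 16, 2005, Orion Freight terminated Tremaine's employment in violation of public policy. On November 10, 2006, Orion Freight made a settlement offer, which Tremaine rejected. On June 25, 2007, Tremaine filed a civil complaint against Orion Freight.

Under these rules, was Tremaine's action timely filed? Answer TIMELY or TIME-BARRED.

TIME-BARRED

The claim accrued on May 16, 2005, when the wrongful act occurred.
2 years from May 16, 2005 is May 16, 2007.
None of the other events listed affects the running of the period under the stated rules.
The June 25, 2007 filing falls after the May 16, 2007 deadline; the claim is time-barred.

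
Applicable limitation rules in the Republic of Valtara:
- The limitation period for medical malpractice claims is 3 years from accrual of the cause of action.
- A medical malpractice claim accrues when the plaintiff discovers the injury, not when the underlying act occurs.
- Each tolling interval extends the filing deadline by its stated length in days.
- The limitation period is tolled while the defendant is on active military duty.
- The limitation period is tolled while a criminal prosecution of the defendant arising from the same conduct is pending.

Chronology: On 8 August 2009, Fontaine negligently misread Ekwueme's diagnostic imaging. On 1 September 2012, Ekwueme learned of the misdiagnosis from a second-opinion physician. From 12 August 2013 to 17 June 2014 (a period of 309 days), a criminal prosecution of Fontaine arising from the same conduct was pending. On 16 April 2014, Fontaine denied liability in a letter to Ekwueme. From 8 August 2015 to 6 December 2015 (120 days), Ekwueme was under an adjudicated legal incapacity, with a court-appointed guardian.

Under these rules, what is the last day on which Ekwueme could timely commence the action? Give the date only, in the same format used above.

Under the discovery rule, the claim accrued on 1 September 2012, when Ekwueme discovered the injury — not on the 8 August 2009 date of the underlying act.
Adding the 3 years base period to 1 September 2012 gives a deadline of 1 September 2015, before any tolling.
The pending criminal prosecution from 12 August 2013 to 17 June 2014 tolled the period for 309 days, extending the deadline to 6 July 2016.
Although the plaintiff's incapacity ran from 8 August 2015 to 6 December 2015, the stated rules do not make that a tolling event, so it is disregarded.
Nothing else in the chronology tolls or restarts the period.

6 July 2016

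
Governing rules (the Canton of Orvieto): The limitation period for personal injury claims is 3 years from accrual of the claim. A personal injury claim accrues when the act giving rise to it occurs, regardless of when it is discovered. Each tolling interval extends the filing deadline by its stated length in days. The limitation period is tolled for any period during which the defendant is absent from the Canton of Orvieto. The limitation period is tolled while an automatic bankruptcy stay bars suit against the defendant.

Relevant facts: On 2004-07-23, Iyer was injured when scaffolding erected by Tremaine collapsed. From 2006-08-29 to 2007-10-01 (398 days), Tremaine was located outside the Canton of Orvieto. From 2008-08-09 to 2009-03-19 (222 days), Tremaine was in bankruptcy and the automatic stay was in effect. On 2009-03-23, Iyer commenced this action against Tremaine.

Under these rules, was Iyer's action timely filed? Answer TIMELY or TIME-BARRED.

TIMELY

The claim accrued on 2004-07-23, the date of the act.
3 years from 2004-07-23 is 2007-07-23.
The period was tolled for 398 days by the defendant's absence from the jurisdiction (2006-08-29 to 2007-10-01), pushing the deadline to 2008-08-24.
The automatic bankruptcy stay from 2008-08-09 to 2009-03-19 tolled the period for 222 days, extending the deadline to 2009-04-03.
The 2009-03-23 filing precedes the 2009-04-03 deadline; the claim is timely.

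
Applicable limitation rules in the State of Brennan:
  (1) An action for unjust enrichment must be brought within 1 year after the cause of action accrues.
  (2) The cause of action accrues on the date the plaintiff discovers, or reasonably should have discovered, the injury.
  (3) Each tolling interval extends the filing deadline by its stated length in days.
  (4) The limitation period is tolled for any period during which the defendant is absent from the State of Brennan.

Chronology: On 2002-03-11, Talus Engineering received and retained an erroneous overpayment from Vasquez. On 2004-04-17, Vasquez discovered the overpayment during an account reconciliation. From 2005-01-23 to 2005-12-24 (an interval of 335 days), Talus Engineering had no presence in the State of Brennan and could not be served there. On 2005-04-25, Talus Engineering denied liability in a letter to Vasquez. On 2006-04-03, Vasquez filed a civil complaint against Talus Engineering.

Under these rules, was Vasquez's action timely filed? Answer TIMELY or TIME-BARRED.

The claim did not accrue until Vasquez discovered the injury on 2004-04-17; the 2002-03-11 act date does not start the clock under the stated rule.
1 year from 2004-04-17 is 2005-04-17.
The defendant's absence from the jurisdiction from 2005-01-23 to 2005-12-24 tolled the period for 335 days, extending the deadline to 2006-03-18.
The other events in the timeline have no effect on the limitation period under the stated rules.
Vasquez filed on 2006-04-03, after the 2006-03-18 deadline, so the action is time-barred.

TIME-BARRED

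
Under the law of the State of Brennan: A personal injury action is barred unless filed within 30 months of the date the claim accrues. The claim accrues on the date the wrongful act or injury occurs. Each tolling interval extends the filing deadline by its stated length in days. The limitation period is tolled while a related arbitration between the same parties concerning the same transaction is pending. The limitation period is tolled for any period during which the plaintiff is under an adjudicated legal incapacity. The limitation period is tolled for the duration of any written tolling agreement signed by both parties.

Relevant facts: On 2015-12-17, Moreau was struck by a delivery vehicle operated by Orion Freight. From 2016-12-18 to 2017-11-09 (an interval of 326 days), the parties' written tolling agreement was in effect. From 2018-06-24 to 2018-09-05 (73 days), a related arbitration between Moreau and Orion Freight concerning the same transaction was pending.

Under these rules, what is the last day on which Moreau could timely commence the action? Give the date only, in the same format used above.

The limitation period began to run on 2015-12-17.
The untolled deadline — 30 months after 2015-12-17 — is 2018-06-17.
The written tolling agreement from 2016-12-18 to 2017-11-09 tolled the period for 326 days, extending the deadline to 2019-05-09.
The pending related arbitration from 2018-06-24 to 2018-09-05 tolled the period for 73 days, extending the deadline to 2019-07-21.

2019-07-21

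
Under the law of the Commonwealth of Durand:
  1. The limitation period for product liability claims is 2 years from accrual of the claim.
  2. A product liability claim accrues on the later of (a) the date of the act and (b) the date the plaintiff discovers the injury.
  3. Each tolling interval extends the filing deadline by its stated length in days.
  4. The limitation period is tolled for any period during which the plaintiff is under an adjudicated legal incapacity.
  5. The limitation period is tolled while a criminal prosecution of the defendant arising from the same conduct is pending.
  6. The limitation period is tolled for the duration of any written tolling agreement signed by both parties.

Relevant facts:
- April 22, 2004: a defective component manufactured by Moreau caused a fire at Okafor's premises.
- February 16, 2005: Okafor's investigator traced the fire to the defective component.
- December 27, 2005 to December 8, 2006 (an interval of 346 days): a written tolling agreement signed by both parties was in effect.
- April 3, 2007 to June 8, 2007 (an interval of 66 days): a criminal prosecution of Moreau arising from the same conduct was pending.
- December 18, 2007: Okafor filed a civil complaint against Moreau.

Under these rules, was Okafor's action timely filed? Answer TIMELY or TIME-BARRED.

The claim accrued on February 16, 2005 — the later of the April 22, 2004 act and the February 16, 2005 discovery.
The untolled deadline — 2 years after February 16, 2005 — is February 16, 2007.
The period was tolled for 346 days by the written tolling agreement (December 27, 2005 to December 8, 2006), pushing the deadline to January 28, 2008.
The pending criminal prosecution from April 3, 2007 to June 8, 2007 tolled the period for 66 days, extending the deadline to April 3, 2008.
The December 18, 2007 filing precedes the April 3, 2008 deadline; the claim is timely.

TIMELY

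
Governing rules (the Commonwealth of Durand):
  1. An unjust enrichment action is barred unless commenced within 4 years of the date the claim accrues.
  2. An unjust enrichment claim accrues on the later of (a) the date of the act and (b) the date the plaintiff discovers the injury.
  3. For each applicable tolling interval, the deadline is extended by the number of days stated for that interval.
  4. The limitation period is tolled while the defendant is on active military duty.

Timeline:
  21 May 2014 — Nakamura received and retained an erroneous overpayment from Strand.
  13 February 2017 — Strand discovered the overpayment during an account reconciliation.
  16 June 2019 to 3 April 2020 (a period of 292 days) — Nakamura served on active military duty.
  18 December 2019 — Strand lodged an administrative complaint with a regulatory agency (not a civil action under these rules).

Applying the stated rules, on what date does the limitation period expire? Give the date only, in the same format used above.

The claim accrued on 13 February 2017 — the later of the 21 May 2014 act and the 13 February 2017 discovery.
The untolled deadline — 4 years after 13 February 2017 — is 13 February 2021.
The period was tolled for 292 days by the defendant's active military service (16 June 2019 to 3 April 2020), pushing the deadline to 2 December 2021.
Nothing else in the chronology tolls or restarts the period.

2 December 2021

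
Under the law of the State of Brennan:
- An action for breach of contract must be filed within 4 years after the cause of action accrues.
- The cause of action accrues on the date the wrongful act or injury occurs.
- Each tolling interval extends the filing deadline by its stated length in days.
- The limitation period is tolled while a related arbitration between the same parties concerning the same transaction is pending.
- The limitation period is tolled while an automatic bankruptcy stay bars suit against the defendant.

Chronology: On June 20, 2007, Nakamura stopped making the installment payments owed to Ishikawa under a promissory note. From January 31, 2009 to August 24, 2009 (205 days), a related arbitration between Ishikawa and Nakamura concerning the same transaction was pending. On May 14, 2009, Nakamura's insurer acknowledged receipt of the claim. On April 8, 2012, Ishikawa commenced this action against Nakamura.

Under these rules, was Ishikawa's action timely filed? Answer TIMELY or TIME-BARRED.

The cause of action accrued on June 20, 2007, the date of the act.
Adding the 4 years base period to June 20, 2007 gives a deadline of June 20, 2011, before any tolling.
The period was tolled for 205 days by the pending related arbitration (January 31, 2009 to August 24, 2009), pushing the deadline to January 11, 2012.
Nothing else in the chronology tolls or restarts the period.
The April 8, 2012 filing falls after the January 11, 2012 deadline; the claim is time-barred.

TIME-BARRED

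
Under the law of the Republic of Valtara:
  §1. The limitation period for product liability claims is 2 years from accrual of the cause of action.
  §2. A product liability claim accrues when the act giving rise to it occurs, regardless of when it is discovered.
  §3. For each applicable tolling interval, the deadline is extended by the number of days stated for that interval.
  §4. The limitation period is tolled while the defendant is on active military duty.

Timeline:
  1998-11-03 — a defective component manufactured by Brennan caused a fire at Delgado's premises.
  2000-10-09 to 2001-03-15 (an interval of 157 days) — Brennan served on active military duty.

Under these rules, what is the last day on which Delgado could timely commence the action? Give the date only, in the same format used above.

2001-04-09

The cause of action accrued on 1998-11-03, the date of the act.
Adding the 2 years base period to 1998-11-03 gives a deadline of 2000-11-03, before any tolling.
Because the defendant's active military service ran from 2000-10-09 to 2001-03-15, the deadline is extended by 157 days to 2001-04-09.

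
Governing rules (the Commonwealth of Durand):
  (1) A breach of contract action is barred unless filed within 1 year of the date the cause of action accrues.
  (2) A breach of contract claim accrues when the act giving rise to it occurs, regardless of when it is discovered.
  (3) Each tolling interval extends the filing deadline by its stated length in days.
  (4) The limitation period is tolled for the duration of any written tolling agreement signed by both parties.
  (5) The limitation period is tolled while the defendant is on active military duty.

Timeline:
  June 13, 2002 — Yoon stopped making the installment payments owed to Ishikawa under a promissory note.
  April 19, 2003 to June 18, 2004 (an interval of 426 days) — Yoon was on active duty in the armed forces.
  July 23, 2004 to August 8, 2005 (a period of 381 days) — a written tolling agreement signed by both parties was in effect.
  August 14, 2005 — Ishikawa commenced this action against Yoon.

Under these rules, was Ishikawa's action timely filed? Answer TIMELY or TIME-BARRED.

TIMELY

The cause of action accrued on June 13, 2002, the date of the act.
The untolled deadline — 1 year after June 13, 2002 — is June 13, 2003.
The period was tolled for 426 days by the defendant's active military service (April 19, 2003 to June 18, 2004), pushing the deadline to August 12, 2004.
Because the written tolling agreement ran from July 23, 2004 to August 8, 2005, the deadline is extended by 381 days to August 28, 2005.
Filing on August 14, 2005 beat the August 28, 2005 deadline — the action is timely.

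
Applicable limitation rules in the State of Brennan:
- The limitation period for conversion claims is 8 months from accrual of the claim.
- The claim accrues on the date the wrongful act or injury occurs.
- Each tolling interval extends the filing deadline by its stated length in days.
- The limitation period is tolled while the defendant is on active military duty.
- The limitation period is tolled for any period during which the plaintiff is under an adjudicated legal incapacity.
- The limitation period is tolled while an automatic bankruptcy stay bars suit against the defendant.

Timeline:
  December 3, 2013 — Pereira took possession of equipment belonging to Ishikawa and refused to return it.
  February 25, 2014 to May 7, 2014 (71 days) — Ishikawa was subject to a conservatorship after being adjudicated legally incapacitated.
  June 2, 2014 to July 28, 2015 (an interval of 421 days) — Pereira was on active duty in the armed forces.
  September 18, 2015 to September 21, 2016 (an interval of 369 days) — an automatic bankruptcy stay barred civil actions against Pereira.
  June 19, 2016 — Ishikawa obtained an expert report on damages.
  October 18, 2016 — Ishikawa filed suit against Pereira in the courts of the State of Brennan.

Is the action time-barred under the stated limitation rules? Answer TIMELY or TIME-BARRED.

TIMELY

The limitation period began to run on December 3, 2013.
Adding the 8 months base period to December 3, 2013 gives a deadline of August 3, 2014, before any tolling.
The period was tolled for 71 days by the plaintiff's legal incapacity (February 25, 2014 to May 7, 2014), pushing the deadline to October 13, 2014.
The defendant's active military service from June 2, 2014 to July 28, 2015 tolled the period for 421 days, extending the deadline to December 8, 2015.
The period was tolled for 369 days by the automatic bankruptcy stay (September 18, 2015 to September 21, 2016), pushing the deadline to December 11, 2016.
The other events in the timeline have no effect on the limitation period under the stated rules.
Ishikawa filed on October 18, 2016, before the December 11, 2016 deadline, so the action is timely.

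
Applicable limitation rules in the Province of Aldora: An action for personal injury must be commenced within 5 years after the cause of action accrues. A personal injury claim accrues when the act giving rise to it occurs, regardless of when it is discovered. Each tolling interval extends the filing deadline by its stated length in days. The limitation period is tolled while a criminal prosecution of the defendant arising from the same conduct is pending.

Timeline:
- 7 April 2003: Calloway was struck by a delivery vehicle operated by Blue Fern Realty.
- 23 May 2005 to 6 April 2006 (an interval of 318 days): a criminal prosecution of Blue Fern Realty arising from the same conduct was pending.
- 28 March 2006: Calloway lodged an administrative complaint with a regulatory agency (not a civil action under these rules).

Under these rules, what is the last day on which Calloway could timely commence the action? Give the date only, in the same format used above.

19 February 2009

The cause of action accrued on 7 April 2003, the date of the act.
Adding the 5 years base period to 7 April 2003 gives a deadline of 7 April 2008, before any tolling.
Because the pending criminal prosecution ran from 23 May 2005 to 6 April 2006, the deadline is extended by 318 days to 19 February 2009.
The other events in the timeline have no effect on the limitation period under the stated rules.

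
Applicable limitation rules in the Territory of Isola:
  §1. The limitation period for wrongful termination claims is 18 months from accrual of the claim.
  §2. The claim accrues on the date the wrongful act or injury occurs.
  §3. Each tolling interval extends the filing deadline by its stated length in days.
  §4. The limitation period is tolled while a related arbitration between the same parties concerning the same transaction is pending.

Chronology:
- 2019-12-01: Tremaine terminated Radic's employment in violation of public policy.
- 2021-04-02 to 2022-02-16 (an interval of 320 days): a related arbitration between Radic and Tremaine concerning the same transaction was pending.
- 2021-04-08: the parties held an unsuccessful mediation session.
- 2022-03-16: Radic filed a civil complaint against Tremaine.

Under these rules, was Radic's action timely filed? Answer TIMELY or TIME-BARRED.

TIMELY

The claim accrued on 2019-12-01, when the wrongful act occurred.
Adding the 18 months base period to 2019-12-01 gives a deadline of 2021-06-01, before any tolling.
The period was tolled for 320 days by the pending related arbitration (2021-04-02 to 2022-02-16), pushing the deadline to 2022-04-17.
The other events in the timeline have no effect on the limitation period under the stated rules.
Radic filed on 2022-03-16, before the 2022-04-17 deadline, so the action is timely.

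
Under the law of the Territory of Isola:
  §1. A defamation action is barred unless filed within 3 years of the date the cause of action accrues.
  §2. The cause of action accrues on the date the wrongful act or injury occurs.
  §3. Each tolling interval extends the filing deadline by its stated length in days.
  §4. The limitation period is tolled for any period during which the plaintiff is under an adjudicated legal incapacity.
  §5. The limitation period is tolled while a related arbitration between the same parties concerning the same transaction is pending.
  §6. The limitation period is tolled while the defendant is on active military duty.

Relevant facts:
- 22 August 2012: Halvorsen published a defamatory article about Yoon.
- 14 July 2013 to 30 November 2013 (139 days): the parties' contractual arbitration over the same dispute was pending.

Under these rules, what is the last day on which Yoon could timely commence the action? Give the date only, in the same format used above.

8 January 2016

The cause of action accrued on 22 August 2012, the date of the act.
Adding the 3 years base period to 22 August 2012 gives a deadline of 22 August 2015, before any tolling.
Because the pending related arbitration ran from 14 July 2013 to 30 November 2013, the deadline is extended by 139 days to 8 January 2016.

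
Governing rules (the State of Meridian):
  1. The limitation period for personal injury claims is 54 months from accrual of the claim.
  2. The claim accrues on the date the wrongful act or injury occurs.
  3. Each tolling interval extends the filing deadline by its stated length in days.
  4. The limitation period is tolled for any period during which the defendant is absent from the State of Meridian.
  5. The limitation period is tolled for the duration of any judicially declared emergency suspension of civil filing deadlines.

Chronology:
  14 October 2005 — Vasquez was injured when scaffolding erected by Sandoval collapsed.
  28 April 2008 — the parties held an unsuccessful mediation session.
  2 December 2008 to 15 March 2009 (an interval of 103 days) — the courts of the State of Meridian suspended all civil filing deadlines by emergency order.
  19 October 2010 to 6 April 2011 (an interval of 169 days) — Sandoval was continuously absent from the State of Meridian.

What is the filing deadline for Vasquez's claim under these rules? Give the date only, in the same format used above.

The claim accrued on 14 October 2005, when the wrongful act occurred.
Adding the 54 months base period to 14 October 2005 gives a deadline of 14 April 2010, before any tolling.
The period was tolled for 103 days by the emergency suspension of filing deadlines (2 December 2008 to 15 March 2009), pushing the deadline to 26 July 2010.
By the time the defendant's absence from the jurisdiction began on 19 October 2010, the limitation period had already expired on 26 July 2010; that interval cannot revive it.
None of the other events listed affects the running of the period under the stated rules.

26 July 2010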